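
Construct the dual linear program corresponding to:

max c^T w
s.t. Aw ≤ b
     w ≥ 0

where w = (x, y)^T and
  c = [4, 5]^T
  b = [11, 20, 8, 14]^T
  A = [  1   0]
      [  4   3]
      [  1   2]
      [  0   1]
Minimize: z = 11y1 + 20y2 + 8y3 + 14y4

Subject to:
  C1: -y1 - 4y2 - y3 ≤ -4
  C2: -3y2 - 2y3 - y4 ≤ -5
  y1, y2, y3, y4 ≥ 0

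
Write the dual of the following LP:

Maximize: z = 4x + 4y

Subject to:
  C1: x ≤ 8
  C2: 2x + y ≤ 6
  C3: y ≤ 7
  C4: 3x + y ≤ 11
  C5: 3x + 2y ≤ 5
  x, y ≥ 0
Minimize: z = 8y1 + 6y2 + 7y3 + 11y4 + 5y5

Subject to:
  C1: -y1 - 2y2 - 3y4 - 3y5 ≤ -4
  C2: -y2 - y3 - y4 - 2y5 ≤ -4
  y1, y2, y3, y4, y5 ≥ 0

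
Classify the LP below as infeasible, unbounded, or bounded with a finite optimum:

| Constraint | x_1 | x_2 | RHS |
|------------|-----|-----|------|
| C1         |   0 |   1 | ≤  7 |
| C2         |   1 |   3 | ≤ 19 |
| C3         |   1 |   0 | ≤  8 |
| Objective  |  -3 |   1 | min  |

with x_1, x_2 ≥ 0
The point (8, 0) satisfies every constraint, so the LP is feasible; the constraints give x_1 ≤ 8 and x_2 ≤ 7, which with x_1, x_2 ≥ 0 keep the feasible region inside a bounded box. A feasible, bounded LP attains a finite optimum at a vertex.

Evaluating z = -3x_1 + x_2 at each vertex:
  (0, 0): z = 0
  (8, 0): z = -24
  (8, 3.667): z = -20.33
  (0, 6.333): z = 6.333

Feasible with finite optimum z* = -24 at (8, 0).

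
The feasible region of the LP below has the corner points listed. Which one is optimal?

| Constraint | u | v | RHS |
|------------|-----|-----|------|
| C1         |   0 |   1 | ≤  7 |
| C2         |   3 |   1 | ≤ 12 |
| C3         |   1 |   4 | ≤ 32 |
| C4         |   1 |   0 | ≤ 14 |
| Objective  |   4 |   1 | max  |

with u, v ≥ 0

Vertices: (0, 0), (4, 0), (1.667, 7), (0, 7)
(4, 0) with z = 16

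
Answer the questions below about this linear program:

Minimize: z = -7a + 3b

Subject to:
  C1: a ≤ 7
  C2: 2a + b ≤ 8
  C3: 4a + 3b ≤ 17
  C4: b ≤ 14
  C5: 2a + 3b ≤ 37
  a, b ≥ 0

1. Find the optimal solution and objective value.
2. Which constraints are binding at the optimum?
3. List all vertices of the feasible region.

1. a = 4, b = 0, z = -28
2. C2, b ≥ 0
3. (0, 0), (4, 0), (3.5, 1), (0, 5.667)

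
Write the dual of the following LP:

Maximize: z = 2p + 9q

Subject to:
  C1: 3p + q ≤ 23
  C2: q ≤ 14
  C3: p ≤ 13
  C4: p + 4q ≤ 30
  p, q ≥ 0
Minimize: z = 23y1 + 14y2 + 13y3 + 30y4

Subject to:
  C1: -3y1 - y3 - y4 ≤ -2
  C2: -y1 - y2 - 4y4 ≤ -9
  y1, y2, y3, y4 ≥ 0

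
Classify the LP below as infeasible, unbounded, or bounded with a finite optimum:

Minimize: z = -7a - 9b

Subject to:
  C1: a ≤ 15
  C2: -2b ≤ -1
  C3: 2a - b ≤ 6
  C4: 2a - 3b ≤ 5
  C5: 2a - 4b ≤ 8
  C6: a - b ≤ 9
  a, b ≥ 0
Feasible point: (0, 1) satisfies every constraint, so the LP is feasible.
Direction d = (0, 1): for each constraint row a, a·d ≤ 0 —
  (1)(0) + (0)(1) = 0 ≤ 0
  (0)(0) + (-2)(1) = -2 ≤ 0
  (2)(0) + (-1)(1) = -1 ≤ 0
  (2)(0) + (-3)(1) = -3 ≤ 0
  (2)(0) + (-4)(1) = -4 ≤ 0
  (1)(0) + (-1)(1) = -1 ≤ 0
and d ≥ 0, so (0, 1) + t·d stays feasible for every t ≥ 0. Along this ray z = -7a - 9b changes by -9 per unit t, so z → −∞.

Unbounded — the objective can decrease without bound over the feasible region.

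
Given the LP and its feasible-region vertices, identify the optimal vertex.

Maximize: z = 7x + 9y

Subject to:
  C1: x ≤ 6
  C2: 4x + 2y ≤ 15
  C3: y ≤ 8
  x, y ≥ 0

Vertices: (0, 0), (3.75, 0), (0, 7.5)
Evaluating z = 7x + 9y at each vertex:
  (0, 0): z = 0
  (3.75, 0): z = 26.25
  (0, 7.5): z = 67.5

The largest value is z = 67.5, attained at (0, 7.5).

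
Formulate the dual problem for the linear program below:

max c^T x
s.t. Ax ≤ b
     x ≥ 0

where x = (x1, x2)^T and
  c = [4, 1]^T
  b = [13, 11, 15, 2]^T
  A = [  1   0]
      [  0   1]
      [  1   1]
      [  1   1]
Minimize: z = 13y1 + 11y2 + 15y3 + 2y4

Subject to:
  C1: -y1 - y3 - y4 ≤ -4
  C2: -y2 - y3 - y4 ≤ -1
  y1, y2, y3, y4 ≥ 0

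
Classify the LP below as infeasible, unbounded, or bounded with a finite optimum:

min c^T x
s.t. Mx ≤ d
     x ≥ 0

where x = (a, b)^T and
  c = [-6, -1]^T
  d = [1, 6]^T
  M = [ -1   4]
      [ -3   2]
Feasible point: (0, 0) satisfies every constraint, so the LP is feasible.
Direction d = (1, 0): for each constraint row a, a·d ≤ 0 —
  (-1)(1) + (4)(0) = -1 ≤ 0
  (-3)(1) + (2)(0) = -3 ≤ 0
and d ≥ 0, so (0, 0) + t·d stays feasible for every t ≥ 0. Along this ray z = -6a - b changes by -6 per unit t, so z → −∞.

Unbounded: there is a feasible ray along which z → −∞.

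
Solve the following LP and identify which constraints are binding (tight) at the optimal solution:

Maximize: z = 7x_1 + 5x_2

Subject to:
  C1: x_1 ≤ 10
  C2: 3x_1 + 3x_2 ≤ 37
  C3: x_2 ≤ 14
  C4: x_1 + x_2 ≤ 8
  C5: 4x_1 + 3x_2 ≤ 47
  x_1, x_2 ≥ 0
Optimal: x_1 = 8, x_2 = 0
Binding: C4, x_2 ≥ 0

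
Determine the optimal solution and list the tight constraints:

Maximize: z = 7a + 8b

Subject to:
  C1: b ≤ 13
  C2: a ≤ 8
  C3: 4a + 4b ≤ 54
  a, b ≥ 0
Optimal: a = 0.5, b = 13
Binding: C1, C3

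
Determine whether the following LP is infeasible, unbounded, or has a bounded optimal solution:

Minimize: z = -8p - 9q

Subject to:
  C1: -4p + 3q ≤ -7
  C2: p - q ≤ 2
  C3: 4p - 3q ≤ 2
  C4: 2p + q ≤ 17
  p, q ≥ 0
C3 requires 4p - 3q ≤ 2, while C1 (-4p + 3q ≤ -7) is equivalent to 4p - 3q ≥ 7. Together they would need 7 ≤ 4p - 3q ≤ 2, which is impossible since 7 > 2. No point satisfies all constraints.

The feasible region is empty; the LP is infeasible.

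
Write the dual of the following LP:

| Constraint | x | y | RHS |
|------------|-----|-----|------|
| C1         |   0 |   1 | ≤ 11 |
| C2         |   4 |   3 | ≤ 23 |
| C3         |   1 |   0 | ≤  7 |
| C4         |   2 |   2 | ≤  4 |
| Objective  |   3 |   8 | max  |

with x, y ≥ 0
Minimize: z = 11y1 + 23y2 + 7y3 + 4y4

Subject to:
  C1: -4y2 - y3 - 2y4 ≤ -3
  C2: -y1 - 3y2 - 2y4 ≤ -8
  y1, y2, y3, y4 ≥ 0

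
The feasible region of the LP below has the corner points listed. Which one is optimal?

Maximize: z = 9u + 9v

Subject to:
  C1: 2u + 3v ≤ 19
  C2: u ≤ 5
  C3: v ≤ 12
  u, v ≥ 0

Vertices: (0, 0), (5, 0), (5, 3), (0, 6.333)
(5, 3) with z = 72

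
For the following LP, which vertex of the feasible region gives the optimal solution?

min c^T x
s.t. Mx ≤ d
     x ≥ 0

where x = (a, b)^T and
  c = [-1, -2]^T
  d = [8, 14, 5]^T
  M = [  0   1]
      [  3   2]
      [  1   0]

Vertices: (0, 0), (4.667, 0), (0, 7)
Evaluating z = -a - 2b at each vertex:
  (0, 0): z = 0
  (4.667, 0): z = -4.667
  (0, 7): z = -14

The smallest value is z = -14, attained at (0, 7).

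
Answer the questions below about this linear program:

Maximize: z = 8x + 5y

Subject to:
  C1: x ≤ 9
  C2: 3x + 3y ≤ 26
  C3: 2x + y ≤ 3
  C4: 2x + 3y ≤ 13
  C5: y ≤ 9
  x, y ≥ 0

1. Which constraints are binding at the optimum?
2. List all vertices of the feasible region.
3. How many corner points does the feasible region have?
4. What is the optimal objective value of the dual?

1. C3, x ≥ 0
2. (0, 0), (1.5, 0), (0, 3)
3. 3
4. 15 (by strong duality, equal to the primal optimum)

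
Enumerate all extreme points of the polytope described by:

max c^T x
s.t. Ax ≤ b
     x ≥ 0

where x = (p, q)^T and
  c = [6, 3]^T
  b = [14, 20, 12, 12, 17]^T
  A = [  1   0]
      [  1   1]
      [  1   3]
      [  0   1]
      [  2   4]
Each vertex is the intersection of two constraint boundaries that also satisfies all remaining constraints:
  p = 0 and q = 0 → (0, 0)
  2p + 4q = 17 and q = 0 → (8.5, 0)
  p + 3q = 12 and 2p + 4q = 17 → (1.5, 3.5)
  p + 3q = 12 and p = 0 → (0, 4)

Vertices: (0, 0), (8.5, 0), (1.5, 3.5), (0, 4)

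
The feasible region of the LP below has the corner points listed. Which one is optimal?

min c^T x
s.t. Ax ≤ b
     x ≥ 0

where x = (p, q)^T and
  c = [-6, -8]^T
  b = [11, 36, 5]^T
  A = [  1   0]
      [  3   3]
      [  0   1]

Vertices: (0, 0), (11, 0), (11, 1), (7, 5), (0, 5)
(7, 5) with z = -82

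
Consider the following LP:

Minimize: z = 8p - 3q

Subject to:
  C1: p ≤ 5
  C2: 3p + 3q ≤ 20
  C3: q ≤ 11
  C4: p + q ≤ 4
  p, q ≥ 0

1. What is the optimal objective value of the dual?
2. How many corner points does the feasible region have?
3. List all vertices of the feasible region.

1. -12 (by strong duality, equal to the primal optimum)
2. 3
3. (0, 0), (4, 0), (0, 4)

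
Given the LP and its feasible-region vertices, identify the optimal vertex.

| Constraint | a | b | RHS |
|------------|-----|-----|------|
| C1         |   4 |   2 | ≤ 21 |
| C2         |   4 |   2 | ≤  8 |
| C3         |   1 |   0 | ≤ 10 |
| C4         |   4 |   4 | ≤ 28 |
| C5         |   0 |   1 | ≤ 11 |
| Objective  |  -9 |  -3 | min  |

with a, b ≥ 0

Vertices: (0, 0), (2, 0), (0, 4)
Evaluating z = -9a - 3b at each vertex:
  (0, 0): z = 0
  (2, 0): z = -18
  (0, 4): z = -12

The smallest value is z = -18, attained at (2, 0).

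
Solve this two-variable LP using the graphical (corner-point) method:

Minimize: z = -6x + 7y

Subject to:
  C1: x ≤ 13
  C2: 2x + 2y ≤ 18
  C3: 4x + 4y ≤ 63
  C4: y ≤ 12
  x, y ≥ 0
Each vertex is the intersection of two constraint boundaries that also satisfies all remaining constraints:
  x = 0 and y = 0 → (0, 0)
  2x + 2y = 18 and y = 0 → (9, 0)
  2x + 2y = 18 and x = 0 → (0, 9)

Evaluating z = -6x + 7y at each vertex:
  (0, 0): z = 0
  (9, 0): z = -54
  (0, 9): z = 63

The minimum is at (9, 0) with z = -54.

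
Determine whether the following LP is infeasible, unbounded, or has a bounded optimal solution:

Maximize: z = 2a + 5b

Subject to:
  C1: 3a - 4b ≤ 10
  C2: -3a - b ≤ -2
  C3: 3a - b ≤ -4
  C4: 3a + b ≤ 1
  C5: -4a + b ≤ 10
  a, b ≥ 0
C4 requires 3a + b ≤ 1, while C2 (-3a - b ≤ -2) is equivalent to 3a + b ≥ 2. Together they would need 2 ≤ 3a + b ≤ 1, which is impossible since 2 > 1. No point satisfies all constraints.

The feasible region is empty; the LP is infeasible.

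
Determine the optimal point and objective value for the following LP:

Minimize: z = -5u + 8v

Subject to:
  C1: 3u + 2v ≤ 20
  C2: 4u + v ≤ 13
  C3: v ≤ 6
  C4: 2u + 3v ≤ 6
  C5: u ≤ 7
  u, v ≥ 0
Each vertex is the intersection of two constraint boundaries that also satisfies all remaining constraints:
  u = 0 and v = 0 → (0, 0)
  2u + 3v = 6 and v = 0 → (3, 0)
  2u + 3v = 6 and u = 0 → (0, 2)

Evaluating z = -5u + 8v at each vertex:
  (0, 0): z = 0
  (3, 0): z = -15
  (0, 2): z = 16

The minimum is at (3, 0) with z = -15.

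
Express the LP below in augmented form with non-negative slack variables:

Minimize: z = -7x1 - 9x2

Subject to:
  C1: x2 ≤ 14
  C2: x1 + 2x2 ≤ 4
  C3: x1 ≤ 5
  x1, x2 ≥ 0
min z = -7x1 - 9x2

s.t.
  x2 + s1 = 14
  x1 + 2x2 + s2 = 4
  x1 + s3 = 5
  x1, x2, s1, s2, s3 ≥ 0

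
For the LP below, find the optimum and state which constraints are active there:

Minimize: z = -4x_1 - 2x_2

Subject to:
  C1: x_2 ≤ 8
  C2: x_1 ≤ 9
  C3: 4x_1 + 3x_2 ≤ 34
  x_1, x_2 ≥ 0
Optimal: x_1 = 8.5, x_2 = 0
Slack at optimum:
  C1: slack = 8
  C2: slack = 0.5
  C3: slack = 0 (binding)
  x_1 ≥ 0: x_1 = 8.5
  x_2 ≥ 0: x_2 = 0 (binding)
Binding constraints: C3, x_2 ≥ 0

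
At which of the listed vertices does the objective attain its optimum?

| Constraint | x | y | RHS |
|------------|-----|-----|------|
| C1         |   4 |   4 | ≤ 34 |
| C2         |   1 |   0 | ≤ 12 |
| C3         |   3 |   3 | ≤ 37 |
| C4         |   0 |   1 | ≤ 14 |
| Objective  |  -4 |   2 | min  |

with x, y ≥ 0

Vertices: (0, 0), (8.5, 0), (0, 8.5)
(8.5, 0) with z = -34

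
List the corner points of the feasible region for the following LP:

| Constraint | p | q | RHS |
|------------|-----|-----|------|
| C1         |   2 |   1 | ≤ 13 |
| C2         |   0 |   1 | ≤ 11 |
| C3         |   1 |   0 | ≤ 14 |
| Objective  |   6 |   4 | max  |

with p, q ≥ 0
Each vertex is the intersection of two constraint boundaries that also satisfies all remaining constraints:
  p = 0 and q = 0 → (0, 0)
  2p + q = 13 and q = 0 → (6.5, 0)
  2p + q = 13 and q = 11 → (1, 11)
  q = 11 and p = 0 → (0, 11)

Vertices: (0, 0), (6.5, 0), (1, 11), (0, 11)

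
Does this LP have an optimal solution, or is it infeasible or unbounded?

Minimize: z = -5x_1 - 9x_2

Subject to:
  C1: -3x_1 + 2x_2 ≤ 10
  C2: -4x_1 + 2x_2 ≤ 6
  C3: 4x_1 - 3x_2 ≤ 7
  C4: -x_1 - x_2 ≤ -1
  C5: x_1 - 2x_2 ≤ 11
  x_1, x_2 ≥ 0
Feasible point: (0, 1) satisfies every constraint, so the LP is feasible.
Direction d = (2, 3): for each constraint row a, a·d ≤ 0 —
  (-3)(2) + (2)(3) = 0 ≤ 0
  (-4)(2) + (2)(3) = -2 ≤ 0
  (4)(2) + (-3)(3) = -1 ≤ 0
  (-1)(2) + (-1)(3) = -5 ≤ 0
  (1)(2) + (-2)(3) = -4 ≤ 0
and d ≥ 0, so (0, 1) + t·d stays feasible for every t ≥ 0. Along this ray z = -5x_1 - 9x_2 changes by -37 per unit t, so z → −∞.

The LP is unbounded; z can be made arbitrarily small.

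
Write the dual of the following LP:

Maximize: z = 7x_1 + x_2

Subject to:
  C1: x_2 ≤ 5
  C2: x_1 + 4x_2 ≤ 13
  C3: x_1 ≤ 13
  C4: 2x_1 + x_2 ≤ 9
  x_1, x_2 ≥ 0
Minimize: z = 5y1 + 13y2 + 13y3 + 9y4

Subject to:
  C1: -y2 - y3 - 2y4 ≤ -7
  C2: -y1 - 4y2 - y4 ≤ -1
  y1, y2, y3, y4 ≥ 0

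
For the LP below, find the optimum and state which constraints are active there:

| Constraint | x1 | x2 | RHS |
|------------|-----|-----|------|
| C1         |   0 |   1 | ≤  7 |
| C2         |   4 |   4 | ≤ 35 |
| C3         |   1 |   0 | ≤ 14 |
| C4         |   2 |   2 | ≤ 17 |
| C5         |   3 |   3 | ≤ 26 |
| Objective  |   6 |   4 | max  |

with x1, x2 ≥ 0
Optimal: x1 = 8.5, x2 = 0
Slack at optimum:
  C1: slack = 7
  C2: slack = 1
  C3: slack = 5.5
  C4: slack = 0 (binding)
  C5: slack = 0.5
  x1 ≥ 0: x1 = 8.5
  x2 ≥ 0: x2 = 0 (binding)
Binding constraints: C4, x2 ≥ 0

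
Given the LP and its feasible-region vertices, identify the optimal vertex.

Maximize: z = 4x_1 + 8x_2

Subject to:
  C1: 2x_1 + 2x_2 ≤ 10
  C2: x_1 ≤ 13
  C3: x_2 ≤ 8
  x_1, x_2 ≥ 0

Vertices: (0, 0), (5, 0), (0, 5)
(0, 5) with z = 40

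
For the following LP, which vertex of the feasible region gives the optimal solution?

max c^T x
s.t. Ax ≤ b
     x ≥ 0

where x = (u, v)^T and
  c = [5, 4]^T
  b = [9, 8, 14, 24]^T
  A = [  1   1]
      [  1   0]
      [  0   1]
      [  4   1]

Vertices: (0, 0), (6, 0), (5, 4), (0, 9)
(5, 4) with z = 41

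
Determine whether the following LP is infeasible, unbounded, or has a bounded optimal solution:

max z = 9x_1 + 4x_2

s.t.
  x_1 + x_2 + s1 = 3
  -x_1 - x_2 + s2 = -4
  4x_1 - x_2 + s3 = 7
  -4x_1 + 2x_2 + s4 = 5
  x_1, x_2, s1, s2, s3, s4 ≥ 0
The row x_1 + x_2 + s1 = 3 with s1 ≥ 0 requires x_1 + x_2 ≤ 3, while the row -x_1 - x_2 + s2 = -4 with s2 ≥ 0 is equivalent to x_1 + x_2 ≥ 4. Together they would need 4 ≤ x_1 + x_2 ≤ 3, which is impossible since 4 > 3. No point satisfies all constraints.

The feasible region is empty; the LP is infeasible.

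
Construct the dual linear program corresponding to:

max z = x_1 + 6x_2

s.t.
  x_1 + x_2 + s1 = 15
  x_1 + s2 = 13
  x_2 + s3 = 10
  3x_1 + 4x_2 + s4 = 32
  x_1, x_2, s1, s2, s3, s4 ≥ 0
Minimize: z = 15y1 + 13y2 + 10y3 + 32y4

Subject to:
  C1: -y1 - y2 - 3y4 ≤ -1
  C2: -y1 - y3 - 4y4 ≤ -6
  y1, y2, y3, y4 ≥ 0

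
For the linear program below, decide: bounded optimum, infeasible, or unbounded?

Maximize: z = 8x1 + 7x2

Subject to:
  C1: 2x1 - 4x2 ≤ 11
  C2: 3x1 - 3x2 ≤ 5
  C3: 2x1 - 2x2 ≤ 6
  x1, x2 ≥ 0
Feasible point: (0, 0) satisfies every constraint, so the LP is feasible.
Direction d = (0, 1): for each constraint row a, a·d ≤ 0 —
  (2)(0) + (-4)(1) = -4 ≤ 0
  (3)(0) + (-3)(1) = -3 ≤ 0
  (2)(0) + (-2)(1) = -2 ≤ 0
and d ≥ 0, so (0, 0) + t·d stays feasible for every t ≥ 0. Along this ray z = 8x1 + 7x2 changes by 7 per unit t, so z → +∞.

Unbounded: there is a feasible ray along which z → +∞.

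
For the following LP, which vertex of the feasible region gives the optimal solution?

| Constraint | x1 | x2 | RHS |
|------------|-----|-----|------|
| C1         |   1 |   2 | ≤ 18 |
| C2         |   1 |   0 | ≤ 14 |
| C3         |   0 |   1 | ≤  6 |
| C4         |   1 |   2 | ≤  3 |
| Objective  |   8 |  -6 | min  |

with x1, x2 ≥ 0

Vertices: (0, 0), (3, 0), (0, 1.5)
Evaluating z = 8x1 - 6x2 at each vertex:
  (0, 0): z = 0
  (3, 0): z = 24
  (0, 1.5): z = -9

The smallest value is z = -9, attained at (0, 1.5).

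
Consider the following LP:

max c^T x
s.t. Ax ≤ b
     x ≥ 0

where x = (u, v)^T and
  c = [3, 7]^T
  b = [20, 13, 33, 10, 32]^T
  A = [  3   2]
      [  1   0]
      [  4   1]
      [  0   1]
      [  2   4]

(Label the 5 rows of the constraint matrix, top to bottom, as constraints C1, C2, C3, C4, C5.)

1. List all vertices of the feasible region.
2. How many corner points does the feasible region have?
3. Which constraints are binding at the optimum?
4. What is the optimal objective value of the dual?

1. (0, 0), (6.667, 0), (2, 7), (0, 8)
2. 4
3. C5, u ≥ 0
4. 56 (by strong duality, equal to the primal optimum)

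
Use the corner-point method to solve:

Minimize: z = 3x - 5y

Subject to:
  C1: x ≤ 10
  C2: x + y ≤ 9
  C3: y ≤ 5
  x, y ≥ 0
Each vertex is the intersection of two constraint boundaries that also satisfies all remaining constraints:
  x = 0 and y = 0 → (0, 0)
  x + y = 9 and y = 0 → (9, 0)
  x + y = 9 and y = 5 → (4, 5)
  y = 5 and x = 0 → (0, 5)

Evaluating z = 3x - 5y at each vertex:
  (0, 0): z = 0
  (9, 0): z = 27
  (4, 5): z = -13
  (0, 5): z = -25

The minimum is at (0, 5) with z = -25.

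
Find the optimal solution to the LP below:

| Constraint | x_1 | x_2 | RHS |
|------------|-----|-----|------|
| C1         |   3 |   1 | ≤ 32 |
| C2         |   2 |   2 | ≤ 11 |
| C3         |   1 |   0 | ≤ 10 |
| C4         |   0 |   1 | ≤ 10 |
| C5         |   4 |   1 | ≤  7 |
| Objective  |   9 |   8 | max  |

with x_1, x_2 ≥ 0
Each vertex is the intersection of two constraint boundaries that also satisfies all remaining constraints:
  x_1 = 0 and x_2 = 0 → (0, 0)
  4x_1 + x_2 = 7 and x_2 = 0 → (1.75, 0)
  2x_1 + 2x_2 = 11 and 4x_1 + x_2 = 7 → (0.5, 5)
  2x_1 + 2x_2 = 11 and x_1 = 0 → (0, 5.5)

Evaluating z = 9x_1 + 8x_2 at each vertex:
  (0, 0): z = 0
  (1.75, 0): z = 15.75
  (0.5, 5): z = 44.5
  (0, 5.5): z = 44

The maximum is at (0.5, 5) with z = 44.5.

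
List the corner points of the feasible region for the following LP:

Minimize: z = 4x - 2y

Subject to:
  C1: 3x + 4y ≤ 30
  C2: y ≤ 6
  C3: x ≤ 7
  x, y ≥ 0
Each vertex is the intersection of two constraint boundaries that also satisfies all remaining constraints:
  x = 0 and y = 0 → (0, 0)
  x = 7 and y = 0 → (7, 0)
  3x + 4y = 30 and x = 7 → (7, 2.25)
  3x + 4y = 30 and y = 6 → (2, 6)
  y = 6 and x = 0 → (0, 6)

Vertices: (0, 0), (7, 0), (7, 2.25), (2, 6), (0, 6)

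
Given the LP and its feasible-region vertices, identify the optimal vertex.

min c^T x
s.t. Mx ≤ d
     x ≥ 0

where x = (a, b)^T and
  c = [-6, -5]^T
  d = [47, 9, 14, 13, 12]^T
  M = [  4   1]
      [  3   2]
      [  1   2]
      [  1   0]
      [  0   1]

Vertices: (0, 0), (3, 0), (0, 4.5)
Evaluating z = -6a - 5b at each vertex:
  (0, 0): z = 0
  (3, 0): z = -18
  (0, 4.5): z = -22.5

The smallest value is z = -22.5, attained at (0, 4.5).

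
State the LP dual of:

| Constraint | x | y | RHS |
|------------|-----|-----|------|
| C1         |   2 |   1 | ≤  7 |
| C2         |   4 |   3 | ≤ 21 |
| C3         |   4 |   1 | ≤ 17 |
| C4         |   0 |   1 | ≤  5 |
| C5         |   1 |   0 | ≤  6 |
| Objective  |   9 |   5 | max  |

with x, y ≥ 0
Minimize: z = 7y1 + 21y2 + 17y3 + 5y4 + 6y5

Subject to:
  C1: -2y1 - 4y2 - 4y3 - y5 ≤ -9
  C2: -y1 - 3y2 - y3 - y4 ≤ -5
  y1, y2, y3, y4, y5 ≥ 0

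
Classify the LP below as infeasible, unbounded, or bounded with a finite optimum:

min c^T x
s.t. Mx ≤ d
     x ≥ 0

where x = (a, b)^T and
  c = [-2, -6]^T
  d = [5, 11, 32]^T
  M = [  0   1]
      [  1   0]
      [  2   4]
The point (6, 5) satisfies every constraint, so the LP is feasible; the constraints give a ≤ 11 and b ≤ 5, which with a, b ≥ 0 keep the feasible region inside a bounded box. A feasible, bounded LP attains a finite optimum at a vertex.

Evaluating z = -2a - 6b at each vertex:
  (0, 0): z = 0
  (11, 0): z = -22
  (11, 2.5): z = -37
  (6, 5): z = -42
  (0, 5): z = -30

Bounded optimum: z* = -42 at (6, 5).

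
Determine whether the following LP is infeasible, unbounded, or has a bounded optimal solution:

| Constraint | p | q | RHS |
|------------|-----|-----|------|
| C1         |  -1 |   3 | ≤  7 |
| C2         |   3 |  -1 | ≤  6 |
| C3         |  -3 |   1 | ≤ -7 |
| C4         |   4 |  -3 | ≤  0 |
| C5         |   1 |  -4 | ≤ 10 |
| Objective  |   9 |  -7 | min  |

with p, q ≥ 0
C2 requires 3p - q ≤ 6, while C3 (-3p + q ≤ -7) is equivalent to 3p - q ≥ 7. Together they would need 7 ≤ 3p - q ≤ 6, which is impossible since 7 > 6. No point satisfies all constraints.

Infeasible: no point satisfies all constraints simultaneously.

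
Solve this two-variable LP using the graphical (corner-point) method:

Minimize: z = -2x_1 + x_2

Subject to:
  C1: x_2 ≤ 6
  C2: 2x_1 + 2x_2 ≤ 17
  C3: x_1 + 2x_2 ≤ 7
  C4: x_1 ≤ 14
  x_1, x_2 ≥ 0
Each vertex is the intersection of two constraint boundaries that also satisfies all remaining constraints:
  x_1 = 0 and x_2 = 0 → (0, 0)
  x_1 + 2x_2 = 7 and x_2 = 0 → (7, 0)
  x_1 + 2x_2 = 7 and x_1 = 0 → (0, 3.5)

Evaluating z = -2x_1 + x_2 at each vertex:
  (0, 0): z = 0
  (7, 0): z = -14
  (0, 3.5): z = 3.5

The minimum is at (7, 0) with z = -14.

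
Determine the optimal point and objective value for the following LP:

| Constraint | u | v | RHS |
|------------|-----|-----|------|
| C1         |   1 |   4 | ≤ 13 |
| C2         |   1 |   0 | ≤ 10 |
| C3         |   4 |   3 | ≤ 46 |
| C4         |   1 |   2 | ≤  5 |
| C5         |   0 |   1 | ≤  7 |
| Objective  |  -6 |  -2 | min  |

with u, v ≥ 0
Each vertex is the intersection of two constraint boundaries that also satisfies all remaining constraints:
  u = 0 and v = 0 → (0, 0)
  u + 2v = 5 and v = 0 → (5, 0)
  u + 2v = 5 and u = 0 → (0, 2.5)

Evaluating z = -6u - 2v at each vertex:
  (0, 0): z = 0
  (5, 0): z = -30
  (0, 2.5): z = -5

The minimum is at (5, 0) with z = -30.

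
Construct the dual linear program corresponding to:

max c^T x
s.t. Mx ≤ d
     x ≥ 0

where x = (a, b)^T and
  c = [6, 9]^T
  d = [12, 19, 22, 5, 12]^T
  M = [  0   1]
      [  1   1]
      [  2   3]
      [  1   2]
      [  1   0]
Minimize: z = 12y1 + 19y2 + 22y3 + 5y4 + 12y5

Subject to:
  C1: -y2 - 2y3 - y4 - y5 ≤ -6
  C2: -y1 - y2 - 3y3 - 2y4 ≤ -9
  y1, y2, y3, y4, y5 ≥ 0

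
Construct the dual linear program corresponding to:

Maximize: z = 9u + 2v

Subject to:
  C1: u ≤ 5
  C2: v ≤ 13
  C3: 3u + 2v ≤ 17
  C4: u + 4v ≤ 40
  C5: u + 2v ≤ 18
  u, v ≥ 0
Minimize: z = 5y1 + 13y2 + 17y3 + 40y4 + 18y5

Subject to:
  C1: -y1 - 3y3 - y4 - y5 ≤ -9
  C2: -y2 - 2y3 - 4y4 - 2y5 ≤ -2
  y1, y2, y3, y4, y5 ≥ 0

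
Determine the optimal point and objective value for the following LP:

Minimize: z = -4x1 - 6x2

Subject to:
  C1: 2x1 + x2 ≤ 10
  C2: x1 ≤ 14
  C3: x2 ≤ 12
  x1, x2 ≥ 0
x1 = 0, x2 = 10, z = -60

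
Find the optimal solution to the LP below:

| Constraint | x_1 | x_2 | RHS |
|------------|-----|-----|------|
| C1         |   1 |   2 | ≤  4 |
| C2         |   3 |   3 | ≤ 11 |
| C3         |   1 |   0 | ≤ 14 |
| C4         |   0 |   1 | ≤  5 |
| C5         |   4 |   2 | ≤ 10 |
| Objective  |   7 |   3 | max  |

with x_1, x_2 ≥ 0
Each vertex is the intersection of two constraint boundaries that also satisfies all remaining constraints:
  x_1 = 0 and x_2 = 0 → (0, 0)
  4x_1 + 2x_2 = 10 and x_2 = 0 → (2.5, 0)
  x_1 + 2x_2 = 4 and 4x_1 + 2x_2 = 10 → (2, 1)
  x_1 + 2x_2 = 4 and x_1 = 0 → (0, 2)

Evaluating z = 7x_1 + 3x_2 at each vertex:
  (0, 0): z = 0
  (2.5, 0): z = 17.5
  (2, 1): z = 17
  (0, 2): z = 6

The maximum is at (2.5, 0) with z = 17.5.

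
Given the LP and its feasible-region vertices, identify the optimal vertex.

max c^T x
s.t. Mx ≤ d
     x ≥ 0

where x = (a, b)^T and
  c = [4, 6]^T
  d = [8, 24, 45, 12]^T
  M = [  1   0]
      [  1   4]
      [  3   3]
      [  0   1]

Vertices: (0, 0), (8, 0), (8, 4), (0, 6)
Evaluating z = 4a + 6b at each vertex:
  (0, 0): z = 0
  (8, 0): z = 32
  (8, 4): z = 56
  (0, 6): z = 36

The largest value is z = 56, attained at (8, 4).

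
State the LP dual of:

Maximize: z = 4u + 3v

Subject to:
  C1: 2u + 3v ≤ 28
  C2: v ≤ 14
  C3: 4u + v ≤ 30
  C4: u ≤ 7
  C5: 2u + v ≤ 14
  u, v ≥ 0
Minimize: z = 28y1 + 14y2 + 30y3 + 7y4 + 14y5

Subject to:
  C1: -2y1 - 4y3 - y4 - 2y5 ≤ -4
  C2: -3y1 - y2 - y3 - y5 ≤ -3
  y1, y2, y3, y4, y5 ≥ 0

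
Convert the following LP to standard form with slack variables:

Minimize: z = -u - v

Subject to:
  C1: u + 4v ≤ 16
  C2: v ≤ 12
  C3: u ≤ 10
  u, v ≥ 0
min z = -u - v

s.t.
  u + 4v + s1 = 16
  v + s2 = 12
  u + s3 = 10
  u, v, s1, s2, s3 ≥ 0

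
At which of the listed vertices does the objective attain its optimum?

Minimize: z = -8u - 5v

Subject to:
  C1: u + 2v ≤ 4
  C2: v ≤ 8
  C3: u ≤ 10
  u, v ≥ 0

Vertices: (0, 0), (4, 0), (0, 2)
Evaluating z = -8u - 5v at each vertex:
  (0, 0): z = 0
  (4, 0): z = -32
  (0, 2): z = -10

The smallest value is z = -32, attained at (4, 0).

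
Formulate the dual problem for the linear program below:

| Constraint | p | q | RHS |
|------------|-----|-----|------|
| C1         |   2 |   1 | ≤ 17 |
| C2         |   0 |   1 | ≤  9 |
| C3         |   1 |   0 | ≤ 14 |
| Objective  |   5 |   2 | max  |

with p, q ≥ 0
Minimize: z = 17y1 + 9y2 + 14y3

Subject to:
  C1: -2y1 - y3 ≤ -5
  C2: -y1 - y2 ≤ -2
  y1, y2, y3 ≥ 0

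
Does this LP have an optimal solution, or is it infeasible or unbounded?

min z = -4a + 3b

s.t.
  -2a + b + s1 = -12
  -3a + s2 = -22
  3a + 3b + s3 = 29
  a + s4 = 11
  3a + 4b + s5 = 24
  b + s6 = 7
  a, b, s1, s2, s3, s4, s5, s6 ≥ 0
The point (8, 0) satisfies every constraint, so the LP is feasible; the constraints give a ≤ 11 and b ≤ 7, which with a, b ≥ 0 keep the feasible region inside a bounded box. A feasible, bounded LP attains a finite optimum at a vertex.

The LP has an optimal solution: (8, 0) with z = -32.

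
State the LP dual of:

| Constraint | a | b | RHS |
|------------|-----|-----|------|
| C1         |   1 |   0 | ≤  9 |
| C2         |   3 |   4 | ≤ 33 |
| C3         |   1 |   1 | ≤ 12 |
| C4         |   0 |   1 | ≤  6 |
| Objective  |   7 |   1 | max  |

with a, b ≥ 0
Minimize: z = 9y1 + 33y2 + 12y3 + 6y4

Subject to:
  C1: -y1 - 3y2 - y3 ≤ -7
  C2: -4y2 - y3 - y4 ≤ -1
  y1, y2, y3, y4 ≥ 0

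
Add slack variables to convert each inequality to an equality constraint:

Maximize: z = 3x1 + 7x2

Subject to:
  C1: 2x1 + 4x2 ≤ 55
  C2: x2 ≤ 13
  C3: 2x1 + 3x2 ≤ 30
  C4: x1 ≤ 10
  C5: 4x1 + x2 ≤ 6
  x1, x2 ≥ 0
max z = 3x1 + 7x2

s.t.
  2x1 + 4x2 + s1 = 55
  x2 + s2 = 13
  2x1 + 3x2 + s3 = 30
  x1 + s4 = 10
  4x1 + x2 + s5 = 6
  x1, x2, s1, s2, s3, s4, s5 ≥ 0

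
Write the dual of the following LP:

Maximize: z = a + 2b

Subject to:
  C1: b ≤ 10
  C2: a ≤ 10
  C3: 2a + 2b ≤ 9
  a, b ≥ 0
Minimize: z = 10y1 + 10y2 + 9y3

Subject to:
  C1: -y2 - 2y3 ≤ -1
  C2: -y1 - 2y3 ≤ -2
  y1, y2, y3 ≥ 0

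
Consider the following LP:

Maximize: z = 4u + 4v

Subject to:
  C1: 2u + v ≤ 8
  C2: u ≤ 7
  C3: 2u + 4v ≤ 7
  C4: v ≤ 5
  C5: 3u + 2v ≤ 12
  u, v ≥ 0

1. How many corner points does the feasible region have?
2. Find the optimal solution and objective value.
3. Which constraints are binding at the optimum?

1. 3
2. u = 3.5, v = 0, z = 14
3. C3, v ≥ 0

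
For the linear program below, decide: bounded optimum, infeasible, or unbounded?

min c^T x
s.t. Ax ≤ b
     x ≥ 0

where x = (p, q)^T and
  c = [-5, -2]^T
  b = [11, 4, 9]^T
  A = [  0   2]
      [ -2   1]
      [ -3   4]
Feasible point: (0, 0) satisfies every constraint, so the LP is feasible.
Direction d = (1, 0): for each constraint row a, a·d ≤ 0 —
  (0)(1) + (2)(0) = 0 ≤ 0
  (-2)(1) + (1)(0) = -2 ≤ 0
  (-3)(1) + (4)(0) = -3 ≤ 0
and d ≥ 0, so (0, 0) + t·d stays feasible for every t ≥ 0. Along this ray z = -5p - 2q changes by -5 per unit t, so z → −∞.

Unbounded — the objective can decrease without bound over the feasible region.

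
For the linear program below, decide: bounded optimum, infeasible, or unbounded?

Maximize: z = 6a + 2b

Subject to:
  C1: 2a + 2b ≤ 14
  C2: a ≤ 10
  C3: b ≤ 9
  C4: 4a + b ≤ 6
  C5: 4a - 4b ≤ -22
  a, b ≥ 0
The point (0, 6) satisfies every constraint, so the LP is feasible; the constraints give a ≤ 10 and b ≤ 9, which with a, b ≥ 0 keep the feasible region inside a bounded box. A feasible, bounded LP attains a finite optimum at a vertex.

Bounded optimum: z* = 12 at (0, 6).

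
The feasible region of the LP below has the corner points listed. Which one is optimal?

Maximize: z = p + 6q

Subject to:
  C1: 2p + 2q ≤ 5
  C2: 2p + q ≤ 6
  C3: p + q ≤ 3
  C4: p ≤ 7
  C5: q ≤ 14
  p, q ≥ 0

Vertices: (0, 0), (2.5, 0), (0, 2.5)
Evaluating z = p + 6q at each vertex:
  (0, 0): z = 0
  (2.5, 0): z = 2.5
  (0, 2.5): z = 15

The largest value is z = 15, attained at (0, 2.5).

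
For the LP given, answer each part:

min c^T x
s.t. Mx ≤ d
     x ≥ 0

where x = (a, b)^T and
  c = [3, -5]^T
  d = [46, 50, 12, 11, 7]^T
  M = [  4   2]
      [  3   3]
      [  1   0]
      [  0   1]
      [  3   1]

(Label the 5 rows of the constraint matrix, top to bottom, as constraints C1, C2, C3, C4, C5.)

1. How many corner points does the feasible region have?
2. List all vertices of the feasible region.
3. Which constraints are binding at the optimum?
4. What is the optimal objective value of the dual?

1. 3
2. (0, 0), (2.333, 0), (0, 7)
3. C5, a ≥ 0
4. -35 (by strong duality, equal to the primal optimum)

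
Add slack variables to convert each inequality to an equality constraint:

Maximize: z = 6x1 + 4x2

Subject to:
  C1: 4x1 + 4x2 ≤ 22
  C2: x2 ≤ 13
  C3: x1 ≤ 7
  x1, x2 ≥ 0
max z = 6x1 + 4x2

s.t.
  4x1 + 4x2 + s1 = 22
  x2 + s2 = 13
  x1 + s3 = 7
  x1, x2, s1, s2, s3 ≥ 0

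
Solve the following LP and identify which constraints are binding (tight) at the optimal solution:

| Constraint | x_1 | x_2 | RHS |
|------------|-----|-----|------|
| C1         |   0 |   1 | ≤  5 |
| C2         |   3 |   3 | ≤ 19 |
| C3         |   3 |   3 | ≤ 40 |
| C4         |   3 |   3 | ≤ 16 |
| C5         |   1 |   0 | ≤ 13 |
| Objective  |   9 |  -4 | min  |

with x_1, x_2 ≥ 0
Optimal: x_1 = 0, x_2 = 5
Slack at optimum:
  C1: slack = 0 (binding)
  C2: slack = 4
  C3: slack = 25
  C4: slack = 1
  C5: slack = 13
  x_1 ≥ 0: x_1 = 0 (binding)
  x_2 ≥ 0: x_2 = 5
Binding constraints: C1, x_1 ≥ 0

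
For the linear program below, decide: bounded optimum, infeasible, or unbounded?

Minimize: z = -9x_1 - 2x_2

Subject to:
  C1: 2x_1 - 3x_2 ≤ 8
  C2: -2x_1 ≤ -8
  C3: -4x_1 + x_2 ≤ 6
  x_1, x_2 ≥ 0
Feasible point: (4, 0) satisfies every constraint, so the LP is feasible.
Direction d = (1, 1): for each constraint row a, a·d ≤ 0 —
  (2)(1) + (-3)(1) = -1 ≤ 0
  (-2)(1) + (0)(1) = -2 ≤ 0
  (-4)(1) + (1)(1) = -3 ≤ 0
and d ≥ 0, so (4, 0) + t·d stays feasible for every t ≥ 0. Along this ray z = -9x_1 - 2x_2 changes by -11 per unit t, so z → −∞.

The LP is unbounded; z can be made arbitrarily small.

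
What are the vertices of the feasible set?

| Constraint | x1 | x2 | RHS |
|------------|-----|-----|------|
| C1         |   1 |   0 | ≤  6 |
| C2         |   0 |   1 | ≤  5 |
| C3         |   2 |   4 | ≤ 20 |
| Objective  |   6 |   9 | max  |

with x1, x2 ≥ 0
Each vertex is the intersection of two constraint boundaries that also satisfies all remaining constraints:
  x1 = 0 and x2 = 0 → (0, 0)
  x1 = 6 and x2 = 0 → (6, 0)
  x1 = 6 and 2x1 + 4x2 = 20 → (6, 2)
  x2 = 5 and 2x1 + 4x2 = 20 → (0, 5)

Vertices: (0, 0), (6, 0), (6, 2), (0, 5)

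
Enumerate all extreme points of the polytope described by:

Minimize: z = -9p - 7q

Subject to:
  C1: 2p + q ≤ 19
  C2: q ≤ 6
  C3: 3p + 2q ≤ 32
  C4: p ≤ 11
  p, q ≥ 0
Each vertex is the intersection of two constraint boundaries that also satisfies all remaining constraints:
  p = 0 and q = 0 → (0, 0)
  2p + q = 19 and q = 0 → (9.5, 0)
  2p + q = 19 and q = 6 → (6.5, 6)
  q = 6 and p = 0 → (0, 6)

Vertices: (0, 0), (9.5, 0), (6.5, 6), (0, 6)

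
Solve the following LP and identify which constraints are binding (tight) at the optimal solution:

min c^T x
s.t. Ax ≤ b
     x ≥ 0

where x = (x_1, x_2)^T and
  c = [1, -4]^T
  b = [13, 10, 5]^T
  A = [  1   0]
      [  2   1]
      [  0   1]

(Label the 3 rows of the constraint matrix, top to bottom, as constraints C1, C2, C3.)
Optimal: x_1 = 0, x_2 = 5
Binding: C3, x_1 ≥ 0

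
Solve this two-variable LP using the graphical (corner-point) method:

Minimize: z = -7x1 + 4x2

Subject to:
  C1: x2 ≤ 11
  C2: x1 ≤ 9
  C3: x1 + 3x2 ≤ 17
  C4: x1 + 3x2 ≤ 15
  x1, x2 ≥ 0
x1 = 9, x2 = 0, z = -63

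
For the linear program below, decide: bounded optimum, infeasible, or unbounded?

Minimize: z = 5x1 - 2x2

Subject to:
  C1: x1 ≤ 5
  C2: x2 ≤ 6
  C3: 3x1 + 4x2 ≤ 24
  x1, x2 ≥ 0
The point (0, 6) satisfies every constraint, so the LP is feasible; the constraints give x1 ≤ 5 and x2 ≤ 6, which with x1, x2 ≥ 0 keep the feasible region inside a bounded box. A feasible, bounded LP attains a finite optimum at a vertex.

Evaluating z = 5x1 - 2x2 at each vertex:
  (0, 0): z = 0
  (5, 0): z = 25
  (5, 2.25): z = 20.5
  (0, 6): z = -12

The LP has an optimal solution: (0, 6) with z = -12.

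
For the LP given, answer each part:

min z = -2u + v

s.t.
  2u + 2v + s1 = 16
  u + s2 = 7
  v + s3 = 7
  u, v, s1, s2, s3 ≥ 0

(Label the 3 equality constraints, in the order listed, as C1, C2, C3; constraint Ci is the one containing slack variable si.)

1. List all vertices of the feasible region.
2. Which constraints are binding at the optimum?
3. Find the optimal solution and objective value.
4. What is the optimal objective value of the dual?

1. (0, 0), (7, 0), (7, 1), (1, 7), (0, 7)
2. C2, v ≥ 0
3. u = 7, v = 0, z = -14
4. -14 (by strong duality, equal to the primal optimum)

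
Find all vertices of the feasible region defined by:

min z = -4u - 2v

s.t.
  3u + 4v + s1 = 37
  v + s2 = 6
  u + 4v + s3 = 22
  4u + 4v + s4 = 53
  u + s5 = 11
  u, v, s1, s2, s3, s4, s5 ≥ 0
Each vertex is the intersection of two constraint boundaries that also satisfies all remaining constraints:
  u = 0 and v = 0 → (0, 0)
  u = 11 and v = 0 → (11, 0)
  3u + 4v = 37 and u = 11 → (11, 1)
  3u + 4v = 37 and u + 4v = 22 → (7.5, 3.625)
  u + 4v = 22 and u = 0 → (0, 5.5)

Vertices: (0, 0), (11, 0), (11, 1), (7.5, 3.625), (0, 5.5)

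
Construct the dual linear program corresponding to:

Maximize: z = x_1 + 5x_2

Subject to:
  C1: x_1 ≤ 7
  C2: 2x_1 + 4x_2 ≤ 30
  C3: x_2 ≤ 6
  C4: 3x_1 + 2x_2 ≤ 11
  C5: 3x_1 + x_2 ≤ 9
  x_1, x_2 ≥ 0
Minimize: z = 7y1 + 30y2 + 6y3 + 11y4 + 9y5

Subject to:
  C1: -y1 - 2y2 - 3y4 - 3y5 ≤ -1
  C2: -4y2 - y3 - 2y4 - y5 ≤ -5
  y1, y2, y3, y4, y5 ≥ 0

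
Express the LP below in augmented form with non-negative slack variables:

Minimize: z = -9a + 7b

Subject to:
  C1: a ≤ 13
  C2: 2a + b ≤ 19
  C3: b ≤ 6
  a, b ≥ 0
min z = -9a + 7b

s.t.
  a + s1 = 13
  2a + b + s2 = 19
  b + s3 = 6
  a, b, s1, s2, s3 ≥ 0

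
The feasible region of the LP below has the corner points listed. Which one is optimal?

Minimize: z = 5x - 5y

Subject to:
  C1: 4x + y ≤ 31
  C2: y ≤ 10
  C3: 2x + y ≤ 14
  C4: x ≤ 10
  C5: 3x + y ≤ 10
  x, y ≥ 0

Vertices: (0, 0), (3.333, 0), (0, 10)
(0, 10) with z = -50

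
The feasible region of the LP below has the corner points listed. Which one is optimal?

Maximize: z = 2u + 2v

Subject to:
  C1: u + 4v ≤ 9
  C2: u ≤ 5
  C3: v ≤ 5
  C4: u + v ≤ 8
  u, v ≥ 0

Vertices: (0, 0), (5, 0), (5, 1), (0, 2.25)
(5, 1) with z = 12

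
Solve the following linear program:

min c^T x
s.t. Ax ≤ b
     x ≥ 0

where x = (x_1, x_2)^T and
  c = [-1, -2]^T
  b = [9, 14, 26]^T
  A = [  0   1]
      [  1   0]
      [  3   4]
Each vertex is the intersection of two constraint boundaries that also satisfies all remaining constraints:
  x_1 = 0 and x_2 = 0 → (0, 0)
  3x_1 + 4x_2 = 26 and x_2 = 0 → (8.667, 0)
  3x_1 + 4x_2 = 26 and x_1 = 0 → (0, 6.5)

Evaluating z = -x_1 - 2x_2 at each vertex:
  (0, 0): z = 0
  (8.667, 0): z = -8.667
  (0, 6.5): z = -13

The minimum is at (0, 6.5) with z = -13.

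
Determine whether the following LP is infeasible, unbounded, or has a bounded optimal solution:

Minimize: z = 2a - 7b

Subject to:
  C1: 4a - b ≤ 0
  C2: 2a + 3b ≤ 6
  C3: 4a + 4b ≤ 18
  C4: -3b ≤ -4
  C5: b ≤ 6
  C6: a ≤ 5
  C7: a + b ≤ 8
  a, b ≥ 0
The point (0, 2) satisfies every constraint, so the LP is feasible; the constraints give a ≤ 5 and b ≤ 6, which with a, b ≥ 0 keep the feasible region inside a bounded box. A feasible, bounded LP attains a finite optimum at a vertex.

Evaluating z = 2a - 7b at each vertex:
  (0, 1.333): z = -9.333
  (0.3333, 1.333): z = -8.667
  (0.4286, 1.714): z = -11.14
  (0, 2): z = -14

Bounded optimum: z* = -14 at (0, 2).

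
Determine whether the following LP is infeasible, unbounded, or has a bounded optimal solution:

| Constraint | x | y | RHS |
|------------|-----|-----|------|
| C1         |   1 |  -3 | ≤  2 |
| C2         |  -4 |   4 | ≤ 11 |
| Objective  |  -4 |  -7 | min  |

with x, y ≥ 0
Feasible point: (0, 0) satisfies every constraint, so the LP is feasible.
Direction d = (1, 1): for each constraint row a, a·d ≤ 0 —
  (1)(1) + (-3)(1) = -2 ≤ 0
  (-4)(1) + (4)(1) = 0 ≤ 0
and d ≥ 0, so (0, 0) + t·d stays feasible for every t ≥ 0. Along this ray z = -4x - 7y changes by -11 per unit t, so z → −∞.

Unbounded — the objective can decrease without bound over the feasible region.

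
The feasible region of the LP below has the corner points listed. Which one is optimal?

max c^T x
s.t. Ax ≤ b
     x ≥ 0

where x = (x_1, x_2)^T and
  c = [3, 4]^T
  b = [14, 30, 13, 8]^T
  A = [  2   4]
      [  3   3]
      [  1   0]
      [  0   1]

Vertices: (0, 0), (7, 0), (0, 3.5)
Evaluating z = 3x_1 + 4x_2 at each vertex:
  (0, 0): z = 0
  (7, 0): z = 21
  (0, 3.5): z = 14

The largest value is z = 21, attained at (7, 0).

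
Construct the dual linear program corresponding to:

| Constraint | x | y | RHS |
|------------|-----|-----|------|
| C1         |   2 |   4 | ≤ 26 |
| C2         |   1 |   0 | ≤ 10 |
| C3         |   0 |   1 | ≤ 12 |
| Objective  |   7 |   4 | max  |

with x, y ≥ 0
Minimize: z = 26y1 + 10y2 + 12y3

Subject to:
  C1: -2y1 - y2 ≤ -7
  C2: -4y1 - y3 ≤ -4
  y1, y2, y3 ≥ 0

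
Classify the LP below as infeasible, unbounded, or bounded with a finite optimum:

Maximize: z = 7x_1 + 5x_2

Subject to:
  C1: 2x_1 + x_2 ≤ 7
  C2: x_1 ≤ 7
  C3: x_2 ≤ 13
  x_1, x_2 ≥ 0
The point (0, 7) satisfies every constraint, so the LP is feasible; the constraints give x_1 ≤ 7 and x_2 ≤ 13, which with x_1, x_2 ≥ 0 keep the feasible region inside a bounded box. A feasible, bounded LP attains a finite optimum at a vertex.

Feasible with finite optimum z* = 35 at (0, 7).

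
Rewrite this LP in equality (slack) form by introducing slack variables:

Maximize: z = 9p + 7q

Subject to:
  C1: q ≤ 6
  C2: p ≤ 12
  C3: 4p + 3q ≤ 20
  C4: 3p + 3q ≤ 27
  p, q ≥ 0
max z = 9p + 7q

s.t.
  q + s1 = 6
  p + s2 = 12
  4p + 3q + s3 = 20
  3p + 3q + s4 = 27
  p, q, s1, s2, s3, s4 ≥ 0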